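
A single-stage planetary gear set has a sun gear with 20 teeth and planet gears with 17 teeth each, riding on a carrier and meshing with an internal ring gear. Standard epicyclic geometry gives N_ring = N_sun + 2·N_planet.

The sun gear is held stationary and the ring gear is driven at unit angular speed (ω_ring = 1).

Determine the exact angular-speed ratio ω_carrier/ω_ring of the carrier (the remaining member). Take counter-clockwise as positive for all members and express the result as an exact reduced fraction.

N_ring = 20 + 2·17 = 54
20(ω_s−ω_c) = −54(ω_r−ω_c),  ω_s=0, ω_r=1
20(0−ω_c) = −54(1−ω_c)  ⇒  74ω_c = 54  ⇒  ω_c = 27/37
ω_c/ω_r = 27/37

27/37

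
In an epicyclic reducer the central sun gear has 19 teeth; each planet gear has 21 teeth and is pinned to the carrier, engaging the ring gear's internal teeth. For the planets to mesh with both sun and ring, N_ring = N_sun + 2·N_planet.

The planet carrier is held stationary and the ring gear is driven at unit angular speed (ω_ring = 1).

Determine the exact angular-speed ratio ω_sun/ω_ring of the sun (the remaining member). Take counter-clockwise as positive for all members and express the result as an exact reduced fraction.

-61/19

N_ring = 19 + 2·21 = 61
19(ω_s−ω_c) = −61(ω_r−ω_c),  ω_c=0, ω_r=1
ω_s = 0 − (61/19)(1−0) = -61/19
ω_s/ω_r = -61/19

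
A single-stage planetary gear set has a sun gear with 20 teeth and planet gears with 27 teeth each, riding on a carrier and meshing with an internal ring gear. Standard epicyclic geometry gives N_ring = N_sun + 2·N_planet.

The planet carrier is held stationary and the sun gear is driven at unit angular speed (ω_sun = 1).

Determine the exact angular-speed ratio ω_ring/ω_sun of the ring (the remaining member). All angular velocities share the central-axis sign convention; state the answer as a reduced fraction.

N_ring = 20 + 2·27 = 74
20(ω_s−ω_c) = −74(ω_r−ω_c),  ω_c=0, ω_s=1
ω_r = 0 − (20/74)(1−0) = -10/37
ω_r/ω_s = -10/37

-10/37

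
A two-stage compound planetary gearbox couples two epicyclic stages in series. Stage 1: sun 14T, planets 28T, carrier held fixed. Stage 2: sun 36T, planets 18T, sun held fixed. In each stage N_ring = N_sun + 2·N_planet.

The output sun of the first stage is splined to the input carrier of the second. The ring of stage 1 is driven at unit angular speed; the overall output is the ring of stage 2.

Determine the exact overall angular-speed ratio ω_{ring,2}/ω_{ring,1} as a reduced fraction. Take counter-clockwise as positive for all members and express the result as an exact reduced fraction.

-15/2

Stage 1: N_ring = 14 + 2·28 = 70
Stage 1: 14(ω_s−ω_c) = −70(ω_r−ω_c),  ω_c=0, ω_r=1
Stage 1: ω_s = 0 − (70/14)(1−0) = -5
  ⇒ ω_s¹/ω_r¹ = -5
Stage 2: N_ring = 36 + 2·18 = 72
Stage 2: 36(ω_s−ω_c) = −72(ω_r−ω_c),  ω_s=0, ω_c=1
Stage 2: ω_r = 1 − (36/72)(0−1) = 3/2
  ⇒ ω_r²/ω_c² = 3/2
Coupling ω_c² = ω_s¹ ⇒ overall = -5 × 3/2 = -15/2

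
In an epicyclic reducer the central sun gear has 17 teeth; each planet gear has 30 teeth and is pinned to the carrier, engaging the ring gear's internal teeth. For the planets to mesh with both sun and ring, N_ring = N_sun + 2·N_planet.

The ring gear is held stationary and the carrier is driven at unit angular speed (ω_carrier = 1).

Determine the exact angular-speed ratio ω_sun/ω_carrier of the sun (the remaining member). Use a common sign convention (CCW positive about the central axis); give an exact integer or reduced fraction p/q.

N_ring = 17 + 2·30 = 77
17(ω_s−ω_c) = −77(ω_r−ω_c),  ω_r=0, ω_c=1
ω_s = 1 − (77/17)(0−1) = 94/17
ω_s/ω_c = 94/17

94/17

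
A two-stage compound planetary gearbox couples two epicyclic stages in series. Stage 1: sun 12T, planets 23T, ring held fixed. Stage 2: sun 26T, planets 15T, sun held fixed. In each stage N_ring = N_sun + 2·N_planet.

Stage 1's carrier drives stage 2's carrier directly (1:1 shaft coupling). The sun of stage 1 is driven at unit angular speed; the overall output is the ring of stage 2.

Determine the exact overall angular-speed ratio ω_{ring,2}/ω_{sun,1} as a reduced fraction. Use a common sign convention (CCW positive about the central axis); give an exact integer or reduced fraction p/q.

123/490

Stage 1: N_ring = 12 + 2·23 = 58
Stage 1: 12(ω_s−ω_c) = −58(ω_r−ω_c),  ω_r=0, ω_s=1
Stage 1: 12(1−ω_c) = −58(0−ω_c)  ⇒  70ω_c = 12  ⇒  ω_c = 6/35
  ⇒ ω_c¹/ω_s¹ = 6/35
Stage 2: N_ring = 26 + 2·15 = 56
Stage 2: 26(ω_s−ω_c) = −56(ω_r−ω_c),  ω_s=0, ω_c=1
Stage 2: ω_r = 1 − (26/56)(0−1) = 41/28
  ⇒ ω_r²/ω_c² = 41/28
Coupling ω_c² = ω_c¹ ⇒ overall = 6/35 × 41/28 = 123/490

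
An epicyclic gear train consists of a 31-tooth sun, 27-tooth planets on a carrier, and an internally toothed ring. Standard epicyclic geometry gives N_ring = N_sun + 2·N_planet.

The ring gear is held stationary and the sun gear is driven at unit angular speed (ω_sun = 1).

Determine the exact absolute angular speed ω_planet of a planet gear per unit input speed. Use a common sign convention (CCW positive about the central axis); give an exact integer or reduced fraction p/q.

-31/54

N_ring = 31 + 2·27 = 85
31(ω_s−ω_c) = −85(ω_r−ω_c),  ω_r=0, ω_s=1
31(1−ω_c) = −85(0−ω_c)  ⇒  116ω_c = 31  ⇒  ω_c = 31/116
sun–planet: 31·(1−31/116) = −27·(ω_p−ω_c)  ⇒  ω_p−ω_c = −(31/27)·(85/116) = -2635/3132
ω_p = 31/116 − 2635/3132 = -31/54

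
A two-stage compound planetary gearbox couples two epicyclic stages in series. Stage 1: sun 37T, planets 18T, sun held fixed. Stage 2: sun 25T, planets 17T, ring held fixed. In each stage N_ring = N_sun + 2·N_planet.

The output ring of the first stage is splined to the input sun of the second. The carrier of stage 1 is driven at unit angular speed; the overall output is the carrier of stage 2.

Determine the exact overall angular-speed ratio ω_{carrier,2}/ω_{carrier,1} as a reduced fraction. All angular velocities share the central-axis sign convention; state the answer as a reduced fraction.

1375/3066

Stage 1: N_ring = 37 + 2·18 = 73
Stage 1: 37(ω_s−ω_c) = −73(ω_r−ω_c),  ω_s=0, ω_c=1
Stage 1: ω_r = 1 − (37/73)(0−1) = 110/73
  ⇒ ω_r¹/ω_c¹ = 110/73
Stage 2: N_ring = 25 + 2·17 = 59
Stage 2: 25(ω_s−ω_c) = −59(ω_r−ω_c),  ω_r=0, ω_s=1
Stage 2: 25(1−ω_c) = −59(0−ω_c)  ⇒  84ω_c = 25  ⇒  ω_c = 25/84
  ⇒ ω_c²/ω_s² = 25/84
Coupling ω_s² = ω_r¹ ⇒ overall = 110/73 × 25/84 = 1375/3066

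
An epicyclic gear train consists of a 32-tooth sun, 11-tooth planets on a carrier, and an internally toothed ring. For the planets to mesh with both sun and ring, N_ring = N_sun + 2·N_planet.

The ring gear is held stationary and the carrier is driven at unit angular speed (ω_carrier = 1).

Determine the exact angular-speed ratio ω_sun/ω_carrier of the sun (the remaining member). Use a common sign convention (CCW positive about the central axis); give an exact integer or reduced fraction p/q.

43/16

N_ring = 32 + 2·11 = 54
32(ω_s−ω_c) = −54(ω_r−ω_c),  ω_r=0, ω_c=1
ω_s = 1 − (54/32)(0−1) = 43/16
ω_s/ω_c = 43/16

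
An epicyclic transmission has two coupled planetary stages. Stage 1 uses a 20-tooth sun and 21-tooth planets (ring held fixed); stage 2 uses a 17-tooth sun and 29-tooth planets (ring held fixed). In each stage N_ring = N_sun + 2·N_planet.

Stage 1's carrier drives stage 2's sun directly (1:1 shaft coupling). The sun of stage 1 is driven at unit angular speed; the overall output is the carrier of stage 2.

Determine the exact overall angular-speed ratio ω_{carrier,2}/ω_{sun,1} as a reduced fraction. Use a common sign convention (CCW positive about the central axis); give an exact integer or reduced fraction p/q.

Stage 1: N_ring = 20 + 2·21 = 62
Stage 1: 20(ω_s−ω_c) = −62(ω_r−ω_c),  ω_r=0, ω_s=1
Stage 1: 20(1−ω_c) = −62(0−ω_c)  ⇒  82ω_c = 20  ⇒  ω_c = 10/41
  ⇒ ω_c¹/ω_s¹ = 10/41
Stage 2: N_ring = 17 + 2·29 = 75
Stage 2: 17(ω_s−ω_c) = −75(ω_r−ω_c),  ω_r=0, ω_s=1
Stage 2: 17(1−ω_c) = −75(0−ω_c)  ⇒  92ω_c = 17  ⇒  ω_c = 17/92
  ⇒ ω_c²/ω_s² = 17/92
Coupling ω_s² = ω_c¹ ⇒ overall = 10/41 × 17/92 = 85/1886

85/1886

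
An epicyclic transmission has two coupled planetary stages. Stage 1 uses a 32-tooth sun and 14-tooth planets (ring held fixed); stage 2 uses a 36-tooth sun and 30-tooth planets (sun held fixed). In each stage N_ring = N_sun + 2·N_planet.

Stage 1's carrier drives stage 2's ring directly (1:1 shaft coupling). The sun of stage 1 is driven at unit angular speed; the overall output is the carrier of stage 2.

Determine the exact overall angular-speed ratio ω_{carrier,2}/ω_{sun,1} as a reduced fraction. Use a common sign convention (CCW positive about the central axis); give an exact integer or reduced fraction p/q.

64/253

Stage 1: N_ring = 32 + 2·14 = 60
Stage 1: 32(ω_s−ω_c) = −60(ω_r−ω_c),  ω_r=0, ω_s=1
Stage 1: 32(1−ω_c) = −60(0−ω_c)  ⇒  92ω_c = 32  ⇒  ω_c = 8/23
  ⇒ ω_c¹/ω_s¹ = 8/23
Stage 2: N_ring = 36 + 2·30 = 96
Stage 2: 36(ω_s−ω_c) = −96(ω_r−ω_c),  ω_s=0, ω_r=1
Stage 2: 36(0−ω_c) = −96(1−ω_c)  ⇒  132ω_c = 96  ⇒  ω_c = 8/11
  ⇒ ω_c²/ω_r² = 8/11
Coupling ω_r² = ω_c¹ ⇒ overall = 8/23 × 8/11 = 64/253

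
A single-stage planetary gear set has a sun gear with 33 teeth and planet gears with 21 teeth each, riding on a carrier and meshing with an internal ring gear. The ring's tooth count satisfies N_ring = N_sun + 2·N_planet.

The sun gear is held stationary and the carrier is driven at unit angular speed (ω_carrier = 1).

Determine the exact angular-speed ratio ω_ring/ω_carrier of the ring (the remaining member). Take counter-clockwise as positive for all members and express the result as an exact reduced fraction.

36/25

N_ring = 33 + 2·21 = 75
33(ω_s−ω_c) = −75(ω_r−ω_c),  ω_s=0, ω_c=1
ω_r = 1 − (33/75)(0−1) = 36/25
ω_r/ω_c = 36/25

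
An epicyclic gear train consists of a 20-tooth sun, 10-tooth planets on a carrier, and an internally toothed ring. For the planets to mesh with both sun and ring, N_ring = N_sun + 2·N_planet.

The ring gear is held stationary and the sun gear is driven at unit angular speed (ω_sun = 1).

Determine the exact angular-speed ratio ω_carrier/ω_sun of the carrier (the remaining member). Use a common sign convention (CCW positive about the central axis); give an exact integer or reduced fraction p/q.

1/3

N_ring = 20 + 2·10 = 40
20(ω_s−ω_c) = −40(ω_r−ω_c),  ω_r=0, ω_s=1
20(1−ω_c) = −40(0−ω_c)  ⇒  60ω_c = 20  ⇒  ω_c = 1/3
ω_c/ω_s = 1/3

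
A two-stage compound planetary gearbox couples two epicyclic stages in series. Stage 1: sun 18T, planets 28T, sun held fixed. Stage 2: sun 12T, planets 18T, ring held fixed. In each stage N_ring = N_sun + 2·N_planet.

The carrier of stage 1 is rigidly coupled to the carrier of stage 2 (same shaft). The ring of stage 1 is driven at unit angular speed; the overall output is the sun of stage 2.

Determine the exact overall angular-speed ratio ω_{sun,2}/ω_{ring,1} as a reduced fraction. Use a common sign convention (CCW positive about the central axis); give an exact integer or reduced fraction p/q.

Stage 1: N_ring = 18 + 2·28 = 74
Stage 1: 18(ω_s−ω_c) = −74(ω_r−ω_c),  ω_s=0, ω_r=1
Stage 1: 18(0−ω_c) = −74(1−ω_c)  ⇒  92ω_c = 74  ⇒  ω_c = 37/46
  ⇒ ω_c¹/ω_r¹ = 37/46
Stage 2: N_ring = 12 + 2·18 = 48
Stage 2: 12(ω_s−ω_c) = −48(ω_r−ω_c),  ω_r=0, ω_c=1
Stage 2: ω_s = 1 − (48/12)(0−1) = 5
  ⇒ ω_s²/ω_c² = 5
Coupling ω_c² = ω_c¹ ⇒ overall = 37/46 × 5 = 185/46

185/46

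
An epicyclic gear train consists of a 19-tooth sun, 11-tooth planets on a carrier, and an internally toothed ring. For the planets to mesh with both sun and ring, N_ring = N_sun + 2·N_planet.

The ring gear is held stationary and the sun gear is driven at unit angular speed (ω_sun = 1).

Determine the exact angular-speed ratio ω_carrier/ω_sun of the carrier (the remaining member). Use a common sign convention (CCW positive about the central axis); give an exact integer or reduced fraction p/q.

N_ring = 19 + 2·11 = 41
19(ω_s−ω_c) = −41(ω_r−ω_c),  ω_r=0, ω_s=1
19(1−ω_c) = −41(0−ω_c)  ⇒  60ω_c = 19  ⇒  ω_c = 19/60
ω_c/ω_s = 19/60

19/60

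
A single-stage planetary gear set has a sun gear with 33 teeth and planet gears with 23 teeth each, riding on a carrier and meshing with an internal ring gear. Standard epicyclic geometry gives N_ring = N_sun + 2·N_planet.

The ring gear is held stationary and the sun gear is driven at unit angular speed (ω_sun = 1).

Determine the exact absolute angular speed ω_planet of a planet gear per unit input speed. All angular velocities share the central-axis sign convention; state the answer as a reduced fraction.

-33/46

N_ring = 33 + 2·23 = 79
33(ω_s−ω_c) = −79(ω_r−ω_c),  ω_r=0, ω_s=1
33(1−ω_c) = −79(0−ω_c)  ⇒  112ω_c = 33  ⇒  ω_c = 33/112
sun–planet: 33·(1−33/112) = −23·(ω_p−ω_c)  ⇒  ω_p−ω_c = −(33/23)·(79/112) = -2607/2576
ω_p = 33/112 − 2607/2576 = -33/46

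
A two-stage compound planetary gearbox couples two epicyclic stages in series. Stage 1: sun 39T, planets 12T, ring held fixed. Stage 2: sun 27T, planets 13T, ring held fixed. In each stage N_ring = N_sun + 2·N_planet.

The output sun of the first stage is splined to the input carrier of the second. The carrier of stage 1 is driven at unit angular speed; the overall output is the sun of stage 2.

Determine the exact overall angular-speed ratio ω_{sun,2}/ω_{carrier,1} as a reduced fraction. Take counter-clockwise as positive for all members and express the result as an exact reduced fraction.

2720/351

Stage 1: N_ring = 39 + 2·12 = 63
Stage 1: 39(ω_s−ω_c) = −63(ω_r−ω_c),  ω_r=0, ω_c=1
Stage 1: ω_s = 1 − (63/39)(0−1) = 34/13
  ⇒ ω_s¹/ω_c¹ = 34/13
Stage 2: N_ring = 27 + 2·13 = 53
Stage 2: 27(ω_s−ω_c) = −53(ω_r−ω_c),  ω_r=0, ω_c=1
Stage 2: ω_s = 1 − (53/27)(0−1) = 80/27
  ⇒ ω_s²/ω_c² = 80/27
Coupling ω_c² = ω_s¹ ⇒ overall = 34/13 × 80/27 = 2720/351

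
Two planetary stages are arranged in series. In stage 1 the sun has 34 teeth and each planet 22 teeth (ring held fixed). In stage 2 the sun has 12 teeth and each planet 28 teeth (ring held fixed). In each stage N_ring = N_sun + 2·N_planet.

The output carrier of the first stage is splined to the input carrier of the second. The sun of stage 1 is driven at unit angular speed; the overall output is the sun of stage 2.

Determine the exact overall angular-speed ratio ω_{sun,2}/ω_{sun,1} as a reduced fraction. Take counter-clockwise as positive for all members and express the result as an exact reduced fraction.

85/42

Stage 1: N_ring = 34 + 2·22 = 78
Stage 1: 34(ω_s−ω_c) = −78(ω_r−ω_c),  ω_r=0, ω_s=1
Stage 1: 34(1−ω_c) = −78(0−ω_c)  ⇒  112ω_c = 34  ⇒  ω_c = 17/56
  ⇒ ω_c¹/ω_s¹ = 17/56
Stage 2: N_ring = 12 + 2·28 = 68
Stage 2: 12(ω_s−ω_c) = −68(ω_r−ω_c),  ω_r=0, ω_c=1
Stage 2: ω_s = 1 − (68/12)(0−1) = 20/3
  ⇒ ω_s²/ω_c² = 20/3
Coupling ω_c² = ω_c¹ ⇒ overall = 17/56 × 20/3 = 85/42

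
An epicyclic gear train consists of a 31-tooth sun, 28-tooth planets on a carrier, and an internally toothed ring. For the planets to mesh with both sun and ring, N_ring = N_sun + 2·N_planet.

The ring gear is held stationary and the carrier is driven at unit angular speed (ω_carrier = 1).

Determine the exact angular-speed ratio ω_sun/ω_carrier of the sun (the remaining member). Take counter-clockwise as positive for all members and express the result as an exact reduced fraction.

N_ring = 31 + 2·28 = 87
31(ω_s−ω_c) = −87(ω_r−ω_c),  ω_r=0, ω_c=1
ω_s = 1 − (87/31)(0−1) = 118/31
ω_s/ω_c = 118/31

118/31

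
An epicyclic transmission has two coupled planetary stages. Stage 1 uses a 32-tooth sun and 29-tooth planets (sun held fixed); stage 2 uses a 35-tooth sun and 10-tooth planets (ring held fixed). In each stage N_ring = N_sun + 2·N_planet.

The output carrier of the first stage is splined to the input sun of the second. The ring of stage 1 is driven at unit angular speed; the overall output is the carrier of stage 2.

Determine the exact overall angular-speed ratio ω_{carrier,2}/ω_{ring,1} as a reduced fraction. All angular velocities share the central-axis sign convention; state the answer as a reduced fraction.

Stage 1: N_ring = 32 + 2·29 = 90
Stage 1: 32(ω_s−ω_c) = −90(ω_r−ω_c),  ω_s=0, ω_r=1
Stage 1: 32(0−ω_c) = −90(1−ω_c)  ⇒  122ω_c = 90  ⇒  ω_c = 45/61
  ⇒ ω_c¹/ω_r¹ = 45/61
Stage 2: N_ring = 35 + 2·10 = 55
Stage 2: 35(ω_s−ω_c) = −55(ω_r−ω_c),  ω_r=0, ω_s=1
Stage 2: 35(1−ω_c) = −55(0−ω_c)  ⇒  90ω_c = 35  ⇒  ω_c = 7/18
  ⇒ ω_c²/ω_s² = 7/18
Coupling ω_s² = ω_c¹ ⇒ overall = 45/61 × 7/18 = 35/122

35/122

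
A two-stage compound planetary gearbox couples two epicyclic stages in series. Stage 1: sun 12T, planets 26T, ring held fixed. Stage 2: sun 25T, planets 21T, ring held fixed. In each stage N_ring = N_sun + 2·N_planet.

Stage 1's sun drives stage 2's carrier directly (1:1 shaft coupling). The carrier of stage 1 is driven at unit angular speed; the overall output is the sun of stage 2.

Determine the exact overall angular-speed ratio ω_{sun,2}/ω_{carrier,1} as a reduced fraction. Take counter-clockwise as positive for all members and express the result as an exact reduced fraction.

1748/75

Stage 1: N_ring = 12 + 2·26 = 64
Stage 1: 12(ω_s−ω_c) = −64(ω_r−ω_c),  ω_r=0, ω_c=1
Stage 1: ω_s = 1 − (64/12)(0−1) = 19/3
  ⇒ ω_s¹/ω_c¹ = 19/3
Stage 2: N_ring = 25 + 2·21 = 67
Stage 2: 25(ω_s−ω_c) = −67(ω_r−ω_c),  ω_r=0, ω_c=1
Stage 2: ω_s = 1 − (67/25)(0−1) = 92/25
  ⇒ ω_s²/ω_c² = 92/25
Coupling ω_c² = ω_s¹ ⇒ overall = 19/3 × 92/25 = 1748/75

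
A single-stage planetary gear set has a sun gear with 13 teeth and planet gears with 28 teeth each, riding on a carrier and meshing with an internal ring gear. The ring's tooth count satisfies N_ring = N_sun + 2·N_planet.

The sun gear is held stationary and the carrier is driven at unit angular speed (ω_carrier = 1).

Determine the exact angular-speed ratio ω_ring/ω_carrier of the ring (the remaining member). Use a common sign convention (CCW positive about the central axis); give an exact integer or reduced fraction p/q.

N_ring = 13 + 2·28 = 69
13(ω_s−ω_c) = −69(ω_r−ω_c),  ω_s=0, ω_c=1
ω_r = 1 − (13/69)(0−1) = 82/69
ω_r/ω_c = 82/69

82/69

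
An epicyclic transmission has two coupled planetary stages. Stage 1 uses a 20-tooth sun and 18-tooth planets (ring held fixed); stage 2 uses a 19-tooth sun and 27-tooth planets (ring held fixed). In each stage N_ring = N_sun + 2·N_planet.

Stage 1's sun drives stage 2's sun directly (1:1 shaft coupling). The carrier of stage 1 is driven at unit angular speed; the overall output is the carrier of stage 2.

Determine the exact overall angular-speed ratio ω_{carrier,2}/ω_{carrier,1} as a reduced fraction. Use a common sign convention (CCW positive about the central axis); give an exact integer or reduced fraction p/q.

Stage 1: N_ring = 20 + 2·18 = 56
Stage 1: 20(ω_s−ω_c) = −56(ω_r−ω_c),  ω_r=0, ω_c=1
Stage 1: ω_s = 1 − (56/20)(0−1) = 19/5
  ⇒ ω_s¹/ω_c¹ = 19/5
Stage 2: N_ring = 19 + 2·27 = 73
Stage 2: 19(ω_s−ω_c) = −73(ω_r−ω_c),  ω_r=0, ω_s=1
Stage 2: 19(1−ω_c) = −73(0−ω_c)  ⇒  92ω_c = 19  ⇒  ω_c = 19/92
  ⇒ ω_c²/ω_s² = 19/92
Coupling ω_s² = ω_s¹ ⇒ overall = 19/5 × 19/92 = 361/460

361/460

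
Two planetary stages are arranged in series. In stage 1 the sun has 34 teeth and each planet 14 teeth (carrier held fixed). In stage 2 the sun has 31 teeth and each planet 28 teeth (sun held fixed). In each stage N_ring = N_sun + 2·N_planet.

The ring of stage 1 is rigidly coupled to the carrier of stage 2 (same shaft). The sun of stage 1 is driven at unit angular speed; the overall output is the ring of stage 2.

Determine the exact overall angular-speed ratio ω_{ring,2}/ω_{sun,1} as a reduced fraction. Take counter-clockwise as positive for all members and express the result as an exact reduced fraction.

-2006/2697

Stage 1: N_ring = 34 + 2·14 = 62
Stage 1: 34(ω_s−ω_c) = −62(ω_r−ω_c),  ω_c=0, ω_s=1
Stage 1: ω_r = 0 − (34/62)(1−0) = -17/31
  ⇒ ω_r¹/ω_s¹ = -17/31
Stage 2: N_ring = 31 + 2·28 = 87
Stage 2: 31(ω_s−ω_c) = −87(ω_r−ω_c),  ω_s=0, ω_c=1
Stage 2: ω_r = 1 − (31/87)(0−1) = 118/87
  ⇒ ω_r²/ω_c² = 118/87
Coupling ω_c² = ω_r¹ ⇒ overall = -17/31 × 118/87 = -2006/2697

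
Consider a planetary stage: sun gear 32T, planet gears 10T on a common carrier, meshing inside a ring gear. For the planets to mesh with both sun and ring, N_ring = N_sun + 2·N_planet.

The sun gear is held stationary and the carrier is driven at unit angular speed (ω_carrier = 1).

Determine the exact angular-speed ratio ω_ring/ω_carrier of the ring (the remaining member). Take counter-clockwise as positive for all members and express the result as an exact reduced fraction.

21/13

N_ring = 32 + 2·10 = 52
32(ω_s−ω_c) = −52(ω_r−ω_c),  ω_s=0, ω_c=1
ω_r = 1 − (32/52)(0−1) = 21/13
ω_r/ω_c = 21/13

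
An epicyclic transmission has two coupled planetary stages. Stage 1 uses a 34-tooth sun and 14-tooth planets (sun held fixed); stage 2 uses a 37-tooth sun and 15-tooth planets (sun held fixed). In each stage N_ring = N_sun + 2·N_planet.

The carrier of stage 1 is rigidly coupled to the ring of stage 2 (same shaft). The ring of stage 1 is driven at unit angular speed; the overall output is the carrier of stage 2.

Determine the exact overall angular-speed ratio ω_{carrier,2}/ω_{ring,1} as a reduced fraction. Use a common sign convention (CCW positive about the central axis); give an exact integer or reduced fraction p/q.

Stage 1: N_ring = 34 + 2·14 = 62
Stage 1: 34(ω_s−ω_c) = −62(ω_r−ω_c),  ω_s=0, ω_r=1
Stage 1: 34(0−ω_c) = −62(1−ω_c)  ⇒  96ω_c = 62  ⇒  ω_c = 31/48
  ⇒ ω_c¹/ω_r¹ = 31/48
Stage 2: N_ring = 37 + 2·15 = 67
Stage 2: 37(ω_s−ω_c) = −67(ω_r−ω_c),  ω_s=0, ω_r=1
Stage 2: 37(0−ω_c) = −67(1−ω_c)  ⇒  104ω_c = 67  ⇒  ω_c = 67/104
  ⇒ ω_c²/ω_r² = 67/104
Coupling ω_r² = ω_c¹ ⇒ overall = 31/48 × 67/104 = 2077/4992

2077/4992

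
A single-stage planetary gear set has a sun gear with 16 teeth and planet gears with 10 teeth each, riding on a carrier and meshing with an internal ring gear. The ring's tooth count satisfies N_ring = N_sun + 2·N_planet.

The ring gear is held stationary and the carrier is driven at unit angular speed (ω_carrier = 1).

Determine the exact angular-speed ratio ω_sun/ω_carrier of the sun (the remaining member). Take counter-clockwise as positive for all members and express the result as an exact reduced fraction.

N_ring = 16 + 2·10 = 36
16(ω_s−ω_c) = −36(ω_r−ω_c),  ω_r=0, ω_c=1
ω_s = 1 − (36/16)(0−1) = 13/4
ω_s/ω_c = 13/4

13/4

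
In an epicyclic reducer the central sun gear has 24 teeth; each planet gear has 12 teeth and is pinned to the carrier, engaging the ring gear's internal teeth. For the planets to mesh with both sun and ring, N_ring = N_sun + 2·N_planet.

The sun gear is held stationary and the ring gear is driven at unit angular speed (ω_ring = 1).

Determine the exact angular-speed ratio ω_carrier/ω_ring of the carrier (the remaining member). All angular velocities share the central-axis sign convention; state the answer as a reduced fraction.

N_ring = 24 + 2·12 = 48
24(ω_s−ω_c) = −48(ω_r−ω_c),  ω_s=0, ω_r=1
24(0−ω_c) = −48(1−ω_c)  ⇒  72ω_c = 48  ⇒  ω_c = 2/3
ω_c/ω_r = 2/3

2/3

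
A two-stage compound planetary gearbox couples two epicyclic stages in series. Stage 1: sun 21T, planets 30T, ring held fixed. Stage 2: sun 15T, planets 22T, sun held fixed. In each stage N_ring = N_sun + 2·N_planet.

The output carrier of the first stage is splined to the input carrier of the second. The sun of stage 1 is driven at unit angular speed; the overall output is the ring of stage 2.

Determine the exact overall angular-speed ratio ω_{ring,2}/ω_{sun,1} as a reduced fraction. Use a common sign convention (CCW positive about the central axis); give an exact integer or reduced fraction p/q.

259/1003

Stage 1: N_ring = 21 + 2·30 = 81
Stage 1: 21(ω_s−ω_c) = −81(ω_r−ω_c),  ω_r=0, ω_s=1
Stage 1: 21(1−ω_c) = −81(0−ω_c)  ⇒  102ω_c = 21  ⇒  ω_c = 7/34
  ⇒ ω_c¹/ω_s¹ = 7/34
Stage 2: N_ring = 15 + 2·22 = 59
Stage 2: 15(ω_s−ω_c) = −59(ω_r−ω_c),  ω_s=0, ω_c=1
Stage 2: ω_r = 1 − (15/59)(0−1) = 74/59
  ⇒ ω_r²/ω_c² = 74/59
Coupling ω_c² = ω_c¹ ⇒ overall = 7/34 × 74/59 = 259/1003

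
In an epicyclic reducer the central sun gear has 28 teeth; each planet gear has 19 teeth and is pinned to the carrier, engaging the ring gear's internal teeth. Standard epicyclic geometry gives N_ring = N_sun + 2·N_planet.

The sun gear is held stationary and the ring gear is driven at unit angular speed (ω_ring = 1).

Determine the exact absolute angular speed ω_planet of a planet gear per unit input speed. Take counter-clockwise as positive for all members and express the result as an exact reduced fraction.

33/19

N_ring = 28 + 2·19 = 66
28(ω_s−ω_c) = −66(ω_r−ω_c),  ω_s=0, ω_r=1
28(0−ω_c) = −66(1−ω_c)  ⇒  94ω_c = 66  ⇒  ω_c = 33/47
sun–planet: 28·(0−33/47) = −19·(ω_p−ω_c)  ⇒  ω_p−ω_c = −(28/19)·(-33/47) = 924/893
ω_p = 33/47 + 924/893 = 33/19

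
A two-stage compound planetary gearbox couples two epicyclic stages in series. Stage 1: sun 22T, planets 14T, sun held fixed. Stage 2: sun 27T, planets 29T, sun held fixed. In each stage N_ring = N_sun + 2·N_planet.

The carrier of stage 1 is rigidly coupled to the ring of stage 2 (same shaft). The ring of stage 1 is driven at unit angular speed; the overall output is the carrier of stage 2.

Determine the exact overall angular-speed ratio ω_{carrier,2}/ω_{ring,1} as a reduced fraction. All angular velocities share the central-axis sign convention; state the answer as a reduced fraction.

2125/4032

Stage 1: N_ring = 22 + 2·14 = 50
Stage 1: 22(ω_s−ω_c) = −50(ω_r−ω_c),  ω_s=0, ω_r=1
Stage 1: 22(0−ω_c) = −50(1−ω_c)  ⇒  72ω_c = 50  ⇒  ω_c = 25/36
  ⇒ ω_c¹/ω_r¹ = 25/36
Stage 2: N_ring = 27 + 2·29 = 85
Stage 2: 27(ω_s−ω_c) = −85(ω_r−ω_c),  ω_s=0, ω_r=1
Stage 2: 27(0−ω_c) = −85(1−ω_c)  ⇒  112ω_c = 85  ⇒  ω_c = 85/112
  ⇒ ω_c²/ω_r² = 85/112
Coupling ω_r² = ω_c¹ ⇒ overall = 25/36 × 85/112 = 2125/4032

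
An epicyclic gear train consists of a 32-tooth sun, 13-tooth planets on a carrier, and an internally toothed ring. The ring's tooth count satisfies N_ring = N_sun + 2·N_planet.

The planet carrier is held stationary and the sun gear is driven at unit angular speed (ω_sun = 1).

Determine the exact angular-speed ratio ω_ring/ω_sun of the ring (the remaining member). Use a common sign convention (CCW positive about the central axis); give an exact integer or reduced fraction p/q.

N_ring = 32 + 2·13 = 58
32(ω_s−ω_c) = −58(ω_r−ω_c),  ω_c=0, ω_s=1
ω_r = 0 − (32/58)(1−0) = -16/29
ω_r/ω_s = -16/29

-16/29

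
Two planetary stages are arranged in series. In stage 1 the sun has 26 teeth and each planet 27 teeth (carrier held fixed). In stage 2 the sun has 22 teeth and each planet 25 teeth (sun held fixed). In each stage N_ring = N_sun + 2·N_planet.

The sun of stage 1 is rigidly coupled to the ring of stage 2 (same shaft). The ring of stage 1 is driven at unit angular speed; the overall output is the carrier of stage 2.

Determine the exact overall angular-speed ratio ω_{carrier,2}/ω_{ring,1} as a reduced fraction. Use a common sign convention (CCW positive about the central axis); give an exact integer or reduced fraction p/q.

-1440/611

Stage 1: N_ring = 26 + 2·27 = 80
Stage 1: 26(ω_s−ω_c) = −80(ω_r−ω_c),  ω_c=0, ω_r=1
Stage 1: ω_s = 0 − (80/26)(1−0) = -40/13
  ⇒ ω_s¹/ω_r¹ = -40/13
Stage 2: N_ring = 22 + 2·25 = 72
Stage 2: 22(ω_s−ω_c) = −72(ω_r−ω_c),  ω_s=0, ω_r=1
Stage 2: 22(0−ω_c) = −72(1−ω_c)  ⇒  94ω_c = 72  ⇒  ω_c = 36/47
  ⇒ ω_c²/ω_r² = 36/47
Coupling ω_r² = ω_s¹ ⇒ overall = -40/13 × 36/47 = -1440/611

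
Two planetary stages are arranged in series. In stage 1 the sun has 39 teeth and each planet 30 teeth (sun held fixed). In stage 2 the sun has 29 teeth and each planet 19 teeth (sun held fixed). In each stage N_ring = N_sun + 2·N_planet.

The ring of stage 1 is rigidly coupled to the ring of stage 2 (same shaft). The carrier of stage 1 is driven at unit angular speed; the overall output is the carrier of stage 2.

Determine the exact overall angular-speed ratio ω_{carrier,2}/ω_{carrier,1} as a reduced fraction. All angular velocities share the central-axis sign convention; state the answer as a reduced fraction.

Stage 1: N_ring = 39 + 2·30 = 99
Stage 1: 39(ω_s−ω_c) = −99(ω_r−ω_c),  ω_s=0, ω_c=1
Stage 1: ω_r = 1 − (39/99)(0−1) = 46/33
  ⇒ ω_r¹/ω_c¹ = 46/33
Stage 2: N_ring = 29 + 2·19 = 67
Stage 2: 29(ω_s−ω_c) = −67(ω_r−ω_c),  ω_s=0, ω_r=1
Stage 2: 29(0−ω_c) = −67(1−ω_c)  ⇒  96ω_c = 67  ⇒  ω_c = 67/96
  ⇒ ω_c²/ω_r² = 67/96
Coupling ω_r² = ω_r¹ ⇒ overall = 46/33 × 67/96 = 1541/1584

1541/1584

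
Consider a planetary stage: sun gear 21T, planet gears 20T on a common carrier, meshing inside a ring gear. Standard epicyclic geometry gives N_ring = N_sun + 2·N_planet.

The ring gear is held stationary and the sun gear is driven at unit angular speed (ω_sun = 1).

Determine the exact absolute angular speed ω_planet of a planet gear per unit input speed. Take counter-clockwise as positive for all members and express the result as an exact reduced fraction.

-21/40

N_ring = 21 + 2·20 = 61
21(ω_s−ω_c) = −61(ω_r−ω_c),  ω_r=0, ω_s=1
21(1−ω_c) = −61(0−ω_c)  ⇒  82ω_c = 21  ⇒  ω_c = 21/82
sun–planet: 21·(1−21/82) = −20·(ω_p−ω_c)  ⇒  ω_p−ω_c = −(21/20)·(61/82) = -1281/1640
ω_p = 21/82 − 1281/1640 = -21/40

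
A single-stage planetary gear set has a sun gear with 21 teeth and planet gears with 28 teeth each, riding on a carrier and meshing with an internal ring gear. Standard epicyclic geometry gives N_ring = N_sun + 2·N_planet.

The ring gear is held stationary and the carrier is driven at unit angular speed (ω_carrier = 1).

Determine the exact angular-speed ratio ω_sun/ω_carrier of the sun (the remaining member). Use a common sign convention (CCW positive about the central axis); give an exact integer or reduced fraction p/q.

14/3

N_ring = 21 + 2·28 = 77
21(ω_s−ω_c) = −77(ω_r−ω_c),  ω_r=0, ω_c=1
ω_s = 1 − (77/21)(0−1) = 14/3
ω_s/ω_c = 14/3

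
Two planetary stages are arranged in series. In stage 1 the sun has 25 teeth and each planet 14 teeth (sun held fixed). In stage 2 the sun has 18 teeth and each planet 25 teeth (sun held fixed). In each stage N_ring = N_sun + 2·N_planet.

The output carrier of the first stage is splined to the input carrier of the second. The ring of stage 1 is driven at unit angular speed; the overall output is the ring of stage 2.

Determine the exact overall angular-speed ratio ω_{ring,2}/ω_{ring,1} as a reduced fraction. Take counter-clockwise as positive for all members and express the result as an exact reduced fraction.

2279/2652

Stage 1: N_ring = 25 + 2·14 = 53
Stage 1: 25(ω_s−ω_c) = −53(ω_r−ω_c),  ω_s=0, ω_r=1
Stage 1: 25(0−ω_c) = −53(1−ω_c)  ⇒  78ω_c = 53  ⇒  ω_c = 53/78
  ⇒ ω_c¹/ω_r¹ = 53/78
Stage 2: N_ring = 18 + 2·25 = 68
Stage 2: 18(ω_s−ω_c) = −68(ω_r−ω_c),  ω_s=0, ω_c=1
Stage 2: ω_r = 1 − (18/68)(0−1) = 43/34
  ⇒ ω_r²/ω_c² = 43/34
Coupling ω_c² = ω_c¹ ⇒ overall = 53/78 × 43/34 = 2279/2652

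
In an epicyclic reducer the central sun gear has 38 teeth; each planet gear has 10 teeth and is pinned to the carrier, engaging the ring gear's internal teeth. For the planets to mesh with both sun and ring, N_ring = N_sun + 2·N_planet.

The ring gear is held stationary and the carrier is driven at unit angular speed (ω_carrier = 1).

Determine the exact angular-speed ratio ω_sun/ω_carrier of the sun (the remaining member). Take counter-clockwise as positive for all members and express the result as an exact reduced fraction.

48/19

N_ring = 38 + 2·10 = 58
38(ω_s−ω_c) = −58(ω_r−ω_c),  ω_r=0, ω_c=1
ω_s = 1 − (58/38)(0−1) = 48/19
ω_s/ω_c = 48/19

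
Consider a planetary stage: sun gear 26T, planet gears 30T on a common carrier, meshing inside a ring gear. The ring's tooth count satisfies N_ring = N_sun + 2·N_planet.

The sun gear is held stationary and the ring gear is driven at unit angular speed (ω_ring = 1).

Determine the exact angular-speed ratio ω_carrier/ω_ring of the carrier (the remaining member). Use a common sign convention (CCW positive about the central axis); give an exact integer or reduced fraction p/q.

43/56

N_ring = 26 + 2·30 = 86
26(ω_s−ω_c) = −86(ω_r−ω_c),  ω_s=0, ω_r=1
26(0−ω_c) = −86(1−ω_c)  ⇒  112ω_c = 86  ⇒  ω_c = 43/56
ω_c/ω_r = 43/56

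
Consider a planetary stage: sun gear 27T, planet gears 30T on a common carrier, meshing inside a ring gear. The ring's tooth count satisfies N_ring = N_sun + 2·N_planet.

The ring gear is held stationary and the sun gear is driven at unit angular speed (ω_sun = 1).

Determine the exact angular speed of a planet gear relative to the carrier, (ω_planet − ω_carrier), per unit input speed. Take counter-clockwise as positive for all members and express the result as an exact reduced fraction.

-261/380

N_ring = 27 + 2·30 = 87
27(ω_s−ω_c) = −87(ω_r−ω_c),  ω_r=0, ω_s=1
27(1−ω_c) = −87(0−ω_c)  ⇒  114ω_c = 27  ⇒  ω_c = 9/38
sun–planet: 27·(1−9/38) = −30·(ω_p−ω_c)  ⇒  ω_p−ω_c = −(27/30)·(29/38) = -261/380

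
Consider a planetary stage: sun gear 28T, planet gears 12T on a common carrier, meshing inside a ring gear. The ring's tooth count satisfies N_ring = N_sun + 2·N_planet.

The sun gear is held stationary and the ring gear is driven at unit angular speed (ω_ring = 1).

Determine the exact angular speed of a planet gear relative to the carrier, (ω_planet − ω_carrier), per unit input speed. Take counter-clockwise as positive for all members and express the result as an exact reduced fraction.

N_ring = 28 + 2·12 = 52
28(ω_s−ω_c) = −52(ω_r−ω_c),  ω_s=0, ω_r=1
28(0−ω_c) = −52(1−ω_c)  ⇒  80ω_c = 52  ⇒  ω_c = 13/20
sun–planet: 28·(0−13/20) = −12·(ω_p−ω_c)  ⇒  ω_p−ω_c = −(28/12)·(-13/20) = 91/60

91/60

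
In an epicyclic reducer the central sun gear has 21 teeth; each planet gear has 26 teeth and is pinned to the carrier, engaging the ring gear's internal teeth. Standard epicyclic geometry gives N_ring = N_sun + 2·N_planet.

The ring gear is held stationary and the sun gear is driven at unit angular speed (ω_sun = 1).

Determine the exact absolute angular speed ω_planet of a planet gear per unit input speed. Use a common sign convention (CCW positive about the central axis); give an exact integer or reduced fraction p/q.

N_ring = 21 + 2·26 = 73
21(ω_s−ω_c) = −73(ω_r−ω_c),  ω_r=0, ω_s=1
21(1−ω_c) = −73(0−ω_c)  ⇒  94ω_c = 21  ⇒  ω_c = 21/94
sun–planet: 21·(1−21/94) = −26·(ω_p−ω_c)  ⇒  ω_p−ω_c = −(21/26)·(73/94) = -1533/2444
ω_p = 21/94 − 1533/2444 = -21/52

-21/52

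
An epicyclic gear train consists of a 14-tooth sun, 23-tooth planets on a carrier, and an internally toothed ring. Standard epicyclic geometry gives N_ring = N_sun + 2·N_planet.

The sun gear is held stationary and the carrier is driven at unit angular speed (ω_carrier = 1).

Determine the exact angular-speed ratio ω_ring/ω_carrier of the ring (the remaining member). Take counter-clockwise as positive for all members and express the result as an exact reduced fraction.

N_ring = 14 + 2·23 = 60
14(ω_s−ω_c) = −60(ω_r−ω_c),  ω_s=0, ω_c=1
ω_r = 1 − (14/60)(0−1) = 37/30
ω_r/ω_c = 37/30

37/30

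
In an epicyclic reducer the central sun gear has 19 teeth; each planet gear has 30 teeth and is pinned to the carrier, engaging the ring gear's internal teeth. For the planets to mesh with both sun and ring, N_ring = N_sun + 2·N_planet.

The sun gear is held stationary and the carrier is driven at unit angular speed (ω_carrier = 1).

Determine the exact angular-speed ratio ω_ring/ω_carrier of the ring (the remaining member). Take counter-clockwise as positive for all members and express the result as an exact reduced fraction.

N_ring = 19 + 2·30 = 79
19(ω_s−ω_c) = −79(ω_r−ω_c),  ω_s=0, ω_c=1
ω_r = 1 − (19/79)(0−1) = 98/79
ω_r/ω_c = 98/79

98/79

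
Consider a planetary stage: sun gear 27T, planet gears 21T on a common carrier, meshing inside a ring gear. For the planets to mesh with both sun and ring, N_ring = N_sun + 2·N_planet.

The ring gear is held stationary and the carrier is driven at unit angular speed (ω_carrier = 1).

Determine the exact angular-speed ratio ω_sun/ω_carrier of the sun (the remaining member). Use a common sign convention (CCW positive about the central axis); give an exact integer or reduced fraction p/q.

N_ring = 27 + 2·21 = 69
27(ω_s−ω_c) = −69(ω_r−ω_c),  ω_r=0, ω_c=1
ω_s = 1 − (69/27)(0−1) = 32/9
ω_s/ω_c = 32/9

32/9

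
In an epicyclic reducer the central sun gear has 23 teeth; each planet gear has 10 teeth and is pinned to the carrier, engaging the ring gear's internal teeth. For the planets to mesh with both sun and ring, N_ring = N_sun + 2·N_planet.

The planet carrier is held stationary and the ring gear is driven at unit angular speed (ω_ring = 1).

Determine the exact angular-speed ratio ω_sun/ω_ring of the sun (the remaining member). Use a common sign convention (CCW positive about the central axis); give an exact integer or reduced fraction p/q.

N_ring = 23 + 2·10 = 43
23(ω_s−ω_c) = −43(ω_r−ω_c),  ω_c=0, ω_r=1
ω_s = 0 − (43/23)(1−0) = -43/23
ω_s/ω_r = -43/23

-43/23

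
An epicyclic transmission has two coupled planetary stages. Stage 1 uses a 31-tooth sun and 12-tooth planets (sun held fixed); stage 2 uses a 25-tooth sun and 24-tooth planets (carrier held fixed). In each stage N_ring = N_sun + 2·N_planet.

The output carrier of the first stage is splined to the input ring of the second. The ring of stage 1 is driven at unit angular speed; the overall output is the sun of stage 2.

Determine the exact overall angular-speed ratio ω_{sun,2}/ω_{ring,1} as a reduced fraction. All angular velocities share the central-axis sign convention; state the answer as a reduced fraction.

Stage 1: N_ring = 31 + 2·12 = 55
Stage 1: 31(ω_s−ω_c) = −55(ω_r−ω_c),  ω_s=0, ω_r=1
Stage 1: 31(0−ω_c) = −55(1−ω_c)  ⇒  86ω_c = 55  ⇒  ω_c = 55/86
  ⇒ ω_c¹/ω_r¹ = 55/86
Stage 2: N_ring = 25 + 2·24 = 73
Stage 2: 25(ω_s−ω_c) = −73(ω_r−ω_c),  ω_c=0, ω_r=1
Stage 2: ω_s = 0 − (73/25)(1−0) = -73/25
  ⇒ ω_s²/ω_r² = -73/25
Coupling ω_r² = ω_c¹ ⇒ overall = 55/86 × -73/25 = -803/430

-803/430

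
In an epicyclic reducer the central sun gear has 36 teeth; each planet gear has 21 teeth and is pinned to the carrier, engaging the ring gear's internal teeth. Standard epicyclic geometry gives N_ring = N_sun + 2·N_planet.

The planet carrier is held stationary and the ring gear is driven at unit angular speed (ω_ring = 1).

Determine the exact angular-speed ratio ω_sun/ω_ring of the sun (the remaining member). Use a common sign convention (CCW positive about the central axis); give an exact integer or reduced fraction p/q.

-13/6

N_ring = 36 + 2·21 = 78
36(ω_s−ω_c) = −78(ω_r−ω_c),  ω_c=0, ω_r=1
ω_s = 0 − (78/36)(1−0) = -13/6
ω_s/ω_r = -13/6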